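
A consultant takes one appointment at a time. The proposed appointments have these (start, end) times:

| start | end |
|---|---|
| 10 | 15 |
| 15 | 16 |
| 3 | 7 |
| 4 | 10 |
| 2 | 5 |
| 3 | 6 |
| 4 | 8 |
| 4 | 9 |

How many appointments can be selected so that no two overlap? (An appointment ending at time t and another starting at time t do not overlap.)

3

By end time: (2,5), (3,6), (3,7), (4,8), (4,9), (4,10), (10,15), (15,16).
Pick (2,5); next start ≥ 5 → (10,15); next start ≥ 15 → (15,16).
Selected 3 appointments.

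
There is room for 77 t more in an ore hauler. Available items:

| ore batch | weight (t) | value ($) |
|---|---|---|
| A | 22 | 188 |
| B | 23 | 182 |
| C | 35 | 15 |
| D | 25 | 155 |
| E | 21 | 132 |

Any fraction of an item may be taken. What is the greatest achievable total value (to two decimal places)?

570.20

Order: A (188/22=8.55) > B (182/23=7.91) > E (132/21=6.29) > D (155/25=6.20) > C (15/35=0.43)
Fill: take A (22 @ 188) → take B (23 @ 182) → take E (21 @ 132) → take 11/25 of D → 68.20; 77/77 used.
Total value = 570.20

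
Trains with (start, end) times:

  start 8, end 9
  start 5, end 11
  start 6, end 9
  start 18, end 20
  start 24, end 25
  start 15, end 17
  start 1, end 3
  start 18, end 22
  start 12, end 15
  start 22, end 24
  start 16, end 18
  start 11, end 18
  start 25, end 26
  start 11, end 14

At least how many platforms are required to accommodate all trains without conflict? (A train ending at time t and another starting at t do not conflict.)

starts: [1, 5, 6, 8, 11, 11, 12, 15, 16, 18, 18, 22, 24, 25]
ends:   [3, 9, 9, 11, 14, 15, 17, 18, 18, 20, 22, 24, 25, 26]
s1→1 e3→0 s5→1 s6→2 s8→3  — peak 3.

3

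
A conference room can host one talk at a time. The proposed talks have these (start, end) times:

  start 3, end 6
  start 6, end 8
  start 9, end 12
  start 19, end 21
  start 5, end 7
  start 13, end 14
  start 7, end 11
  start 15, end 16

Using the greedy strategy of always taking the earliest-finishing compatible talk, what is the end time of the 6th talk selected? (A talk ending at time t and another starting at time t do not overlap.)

Sorted by end: (3,6)  (5,7)  (6,8)  (7,11)  (9,12)  (13,14)  (15,16)  (19,21)
take (3,6); take (6,8); take (9,12); take (13,14); take (15,16); take (19,21).
Selected: (3,6) (6,8) (9,12) (13,14) (15,16) (19,21)

21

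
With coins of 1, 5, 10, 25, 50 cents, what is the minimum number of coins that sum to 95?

4

Use the largest denomination that fits, subtract, and repeat.
95 − 1×50→45 − 1×25→20 − 2×10→0
Total coins = 1 + 1 + 2 = 4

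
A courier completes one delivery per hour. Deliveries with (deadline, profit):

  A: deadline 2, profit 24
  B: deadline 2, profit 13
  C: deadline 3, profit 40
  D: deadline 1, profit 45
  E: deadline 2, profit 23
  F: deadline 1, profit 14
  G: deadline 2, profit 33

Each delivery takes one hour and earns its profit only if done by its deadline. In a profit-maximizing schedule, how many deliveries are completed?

Profit order: D=45 C=40 G=33 A=24 E=23 F=14 B=13
Assign: D→slot 1, C→slot 3, G→slot 2, A skipped, E skipped, F skipped, B skipped.
Slots: [1:D] [2:G] [3:C]
3 of 7 scheduled.

3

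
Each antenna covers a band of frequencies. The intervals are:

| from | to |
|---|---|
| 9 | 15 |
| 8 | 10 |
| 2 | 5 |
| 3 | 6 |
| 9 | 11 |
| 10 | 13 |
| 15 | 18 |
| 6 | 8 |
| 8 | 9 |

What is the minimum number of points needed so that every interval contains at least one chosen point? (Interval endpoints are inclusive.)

4

Sort by right endpoint; whenever an interval is uncovered, place a point at its right end.
By right end: [2,5]  [3,6]  [6,8]  [8,9]  [8,10]  [9,11]  [10,13]  [9,15]  [15,18]
[2,5] uncovered → point at 5; [6,8] uncovered → point at 8; [9,11] uncovered → point at 11; [15,18] uncovered → point at 18.
Points: 5, 8, 11, 18 (4 total).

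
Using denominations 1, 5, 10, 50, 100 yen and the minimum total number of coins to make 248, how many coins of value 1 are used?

248 = 2×100 + 4×10 + 1×5 + 3×1
Count of 1: 3

3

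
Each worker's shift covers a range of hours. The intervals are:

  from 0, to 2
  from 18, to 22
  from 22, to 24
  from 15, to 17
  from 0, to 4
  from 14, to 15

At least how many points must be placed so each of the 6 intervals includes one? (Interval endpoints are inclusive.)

By right end: [0,2]  [0,4]  [14,15]  [15,17]  [18,22]  [22,24]
[0,2] uncovered → point at 2; [14,15] uncovered → point at 15; [18,22] uncovered → point at 22.
Points: 2, 15, 22 (3 total).

3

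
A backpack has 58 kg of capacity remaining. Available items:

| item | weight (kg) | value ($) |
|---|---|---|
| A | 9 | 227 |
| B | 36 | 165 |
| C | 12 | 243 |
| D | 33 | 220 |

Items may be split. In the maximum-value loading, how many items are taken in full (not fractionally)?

Ratios (sorted): A 25.22, C 20.25, D 6.67, B 4.58
take A (9 @ 227); take C (12 @ 243); take D (33 @ 220); take 4/36 of B → 18.33. Capacity used 58/58.
3 item(s) taken whole; one partial (take 4/36 of B).

3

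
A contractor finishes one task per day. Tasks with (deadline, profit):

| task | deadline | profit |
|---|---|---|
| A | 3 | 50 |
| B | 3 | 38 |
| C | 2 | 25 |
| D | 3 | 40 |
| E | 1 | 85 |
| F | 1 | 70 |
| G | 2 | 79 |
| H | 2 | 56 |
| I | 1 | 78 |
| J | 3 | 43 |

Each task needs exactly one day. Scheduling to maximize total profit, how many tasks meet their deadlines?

Profit order: E=85 G=79 I=78 F=70 H=56 A=50 J=43 D=40 B=38 C=25
Assign: E→slot 1, G→slot 2, I skipped, F skipped, H skipped, A→slot 3, J skipped, D skipped, B skipped, C skipped.
Slots: [1:E] [2:G] [3:A]
3 of 10 scheduled.

3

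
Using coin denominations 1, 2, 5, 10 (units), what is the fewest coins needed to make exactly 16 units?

3

Use the largest denomination that fits, subtract, and repeat.
16 = 1×10 + 1×5 + 1×1
Total coins = 1 + 1 + 1 = 3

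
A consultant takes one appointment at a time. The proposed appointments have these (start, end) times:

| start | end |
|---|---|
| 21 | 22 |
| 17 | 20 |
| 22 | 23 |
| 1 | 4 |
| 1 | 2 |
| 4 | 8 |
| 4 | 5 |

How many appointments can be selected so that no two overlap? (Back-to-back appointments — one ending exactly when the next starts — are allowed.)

Greedy by earliest finish: after sorting by end time, pick each interval compatible with the last pick.
By end time: (1,2), (1,4), (4,5), (4,8), (17,20), (21,22), (22,23).
Pick (1,2); next start ≥ 2 → (4,5); next start ≥ 5 → (17,20); next start ≥ 20 → (21,22); next start ≥ 22 → (22,23).
Selected 5 appointments.

5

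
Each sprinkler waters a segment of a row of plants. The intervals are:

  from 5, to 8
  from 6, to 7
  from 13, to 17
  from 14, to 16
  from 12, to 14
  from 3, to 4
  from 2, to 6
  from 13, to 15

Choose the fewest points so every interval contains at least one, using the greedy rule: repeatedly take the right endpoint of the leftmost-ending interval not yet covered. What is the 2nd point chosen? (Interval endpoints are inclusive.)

7

Process intervals by earliest right end; each time one isn't hit yet, stab at its right endpoint.
By right end: [3,4]  [2,6]  [6,7]  [5,8]  [12,14]  [13,15]  [14,16]  [13,17]
[3,4] uncovered → point at 4; [6,7] uncovered → point at 7; [12,14] uncovered → point at 14.
Points: 4, 7, 14 (3 total).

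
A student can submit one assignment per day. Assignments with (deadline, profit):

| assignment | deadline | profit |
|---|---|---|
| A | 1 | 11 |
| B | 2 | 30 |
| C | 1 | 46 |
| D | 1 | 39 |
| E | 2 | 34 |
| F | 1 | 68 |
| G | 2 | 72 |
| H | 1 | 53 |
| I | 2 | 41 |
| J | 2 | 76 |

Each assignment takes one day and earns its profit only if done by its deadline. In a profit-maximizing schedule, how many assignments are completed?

2

Sort by profit descending; place each in the latest free slot ≤ its deadline.
By profit: J(d2,76), G(d2,72), F(d1,68), H(d1,53), C(d1,46), I(d2,41), D(d1,39), E(d2,34), B(d2,30), A(d1,11)
J→slot 2; G→slot 1; F skipped; H skipped; C skipped; I skipped; D skipped; E skipped; B skipped; A skipped.
2 of 10 scheduled.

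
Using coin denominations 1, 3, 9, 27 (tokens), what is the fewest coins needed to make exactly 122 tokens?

8

Use the largest denomination that fits, subtract, and repeat.
122 − 4×27→14 − 1×9→5 − 1×3→2 − 2×1→0
Total coins = 4 + 1 + 1 + 2 = 8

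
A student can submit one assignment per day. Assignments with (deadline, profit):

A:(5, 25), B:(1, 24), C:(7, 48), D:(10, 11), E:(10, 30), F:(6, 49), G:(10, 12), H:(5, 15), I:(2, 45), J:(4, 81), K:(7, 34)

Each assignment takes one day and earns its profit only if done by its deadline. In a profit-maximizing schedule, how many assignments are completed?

10

By profit: J(d4,81), F(d6,49), C(d7,48), I(d2,45), K(d7,34), E(d10,30), A(d5,25), B(d1,24), H(d5,15), G(d10,12), D(d10,11)
J→slot 4; F→slot 6; C→slot 7; I→slot 2; K→slot 5; E→slot 10; A→slot 3; B→slot 1; H skipped; G→slot 9; D→slot 8.
10 of 11 scheduled.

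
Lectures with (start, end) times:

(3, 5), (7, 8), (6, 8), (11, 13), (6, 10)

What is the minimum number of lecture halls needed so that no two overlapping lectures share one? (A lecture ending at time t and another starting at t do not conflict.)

Events (time:±→running): 3:+→1 5:-→0 6:+→1 6:+→2 7:+→3 … peak 3.

3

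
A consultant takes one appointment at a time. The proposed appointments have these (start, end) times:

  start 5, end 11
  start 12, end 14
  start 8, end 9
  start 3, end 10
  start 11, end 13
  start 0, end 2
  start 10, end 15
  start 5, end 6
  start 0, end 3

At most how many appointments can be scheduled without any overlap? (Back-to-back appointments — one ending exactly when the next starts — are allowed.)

4

Greedy by earliest finish: after sorting by end time, pick each interval compatible with the last pick.
Sorted by end: (0,2)  (0,3)  (5,6)  (8,9)  (3,10)  (5,11)  (11,13)  (12,14)  (10,15)
take (0,2); skip (0,3); take (5,6); take (8,9); take (11,13).
Selected 4 appointments.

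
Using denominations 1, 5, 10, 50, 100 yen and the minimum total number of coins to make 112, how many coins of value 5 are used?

0

Use the largest denomination that fits, subtract, and repeat.
112 − 1×100→12 − 1×10→2 − 2×1→0
Count of 5: 0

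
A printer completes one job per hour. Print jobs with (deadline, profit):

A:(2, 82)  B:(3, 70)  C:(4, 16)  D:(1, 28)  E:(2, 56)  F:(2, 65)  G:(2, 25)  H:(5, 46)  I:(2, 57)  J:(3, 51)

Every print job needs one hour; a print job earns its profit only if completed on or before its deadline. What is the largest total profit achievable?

279

Profit order: A=82 B=70 F=65 I=57 E=56 J=51 H=46 D=28 G=25 C=16
Assign: A→slot 2, B→slot 3, F→slot 1, I skipped, E skipped, J skipped, H→slot 5, D skipped, G skipped, C→slot 4.
Slots: [1:F] [2:A] [3:B] [4:C] [5:H]
Profit = 65 + 82 + 70 + 16 + 46 = 279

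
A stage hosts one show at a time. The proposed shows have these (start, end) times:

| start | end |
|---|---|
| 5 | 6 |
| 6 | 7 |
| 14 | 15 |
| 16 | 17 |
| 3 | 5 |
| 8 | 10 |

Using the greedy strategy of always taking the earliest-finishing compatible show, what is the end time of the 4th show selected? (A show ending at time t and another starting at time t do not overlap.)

By end time: (3,5), (5,6), (6,7), (8,10), (14,15), (16,17).
Pick (3,5); next start ≥ 5 → (5,6); next start ≥ 6 → (6,7); next start ≥ 7 → (8,10); next start ≥ 10 → (14,15); next start ≥ 15 → (16,17).
Selected: (3,5) (5,6) (6,7) (8,10) (14,15) (16,17)

10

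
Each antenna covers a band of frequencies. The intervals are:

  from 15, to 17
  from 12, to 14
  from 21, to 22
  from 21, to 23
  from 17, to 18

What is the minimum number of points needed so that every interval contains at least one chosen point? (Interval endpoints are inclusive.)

3

By right end: [12,14]  [15,17]  [17,18]  [21,22]  [21,23]
[12,14] uncovered → point at 14; [15,17] uncovered → point at 17; [21,22] uncovered → point at 22.
Points: 14, 17, 22 (3 total).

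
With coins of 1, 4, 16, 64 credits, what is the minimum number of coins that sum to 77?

5

Greedy: take as many of the largest coin as possible, then repeat with the remainder.
77 − 1×64→13 − 3×4→1 − 1×1→0
Total coins = 1 + 3 + 1 = 5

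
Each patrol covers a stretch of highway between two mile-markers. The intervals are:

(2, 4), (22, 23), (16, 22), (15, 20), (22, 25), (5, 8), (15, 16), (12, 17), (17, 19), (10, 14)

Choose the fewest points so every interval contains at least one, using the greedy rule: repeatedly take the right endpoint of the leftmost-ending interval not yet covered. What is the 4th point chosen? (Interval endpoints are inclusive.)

16

Sort by right endpoint; whenever an interval is uncovered, place a point at its right end.
Sorted: [2,4] [5,8] [10,14] [15,16] [12,17] [17,19] [15,20] [16,22] [22,23] [22,25]
{[2,4]} hit by 4; {[5,8]} hit by 8; {[10,14]} hit by 14; {[15,16],[12,17]} hit by 16; {[17,19],[15,20],[16,22]} hit by 19; {[22,23],[22,25]} hit by 23.
Points: 4, 8, 14, 16, 19, 23 (6 total).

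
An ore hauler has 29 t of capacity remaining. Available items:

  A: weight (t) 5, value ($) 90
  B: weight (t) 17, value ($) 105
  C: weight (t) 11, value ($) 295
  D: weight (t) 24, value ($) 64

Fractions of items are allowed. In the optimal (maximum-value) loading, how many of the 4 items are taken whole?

2

Sort by value per unit weight and fill in that order.
Ratios (sorted): C 26.82, A 18.00, B 6.18, D 2.67
take C (11 @ 295); take A (5 @ 90); take 13/17 of B → 80.29. Capacity used 29/29.
2 item(s) taken whole; one partial (take 13/17 of B).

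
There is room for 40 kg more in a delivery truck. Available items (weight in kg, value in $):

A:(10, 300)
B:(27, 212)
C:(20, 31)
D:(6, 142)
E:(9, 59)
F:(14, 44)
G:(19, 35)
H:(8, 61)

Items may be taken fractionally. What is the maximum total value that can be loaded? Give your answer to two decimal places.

Sort by value per unit weight and fill in that order.
Order: A (300/10=30.00) > D (142/6=23.67) > B (212/27=7.85) > H (61/8=7.62) > E (59/9=6.56) > F (44/14=3.14) > G (35/19=1.84) > C (31/20=1.55)
Fill: take A (10 @ 300) → take D (6 @ 142) → take 24/27 of B → 188.44; 40/40 used.
Total value = 630.44

630.44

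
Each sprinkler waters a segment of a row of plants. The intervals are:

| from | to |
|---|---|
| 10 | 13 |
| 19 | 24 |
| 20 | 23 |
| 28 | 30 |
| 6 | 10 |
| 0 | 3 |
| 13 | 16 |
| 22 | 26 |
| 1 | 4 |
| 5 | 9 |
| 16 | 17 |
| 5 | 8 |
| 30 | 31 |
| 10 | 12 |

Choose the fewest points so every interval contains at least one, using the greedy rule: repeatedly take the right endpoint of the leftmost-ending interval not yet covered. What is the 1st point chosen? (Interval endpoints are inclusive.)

3

Process intervals by earliest right end; each time one isn't hit yet, stab at its right endpoint.
Sorted: [0,3] [1,4] [5,8] [5,9] [6,10] [10,12] [10,13] [13,16] [16,17] [20,23] [19,24] [22,26] [28,30] [30,31]
{[0,3],[1,4]} hit by 3; {[5,8],[5,9],[6,10]} hit by 8; {[10,12],[10,13]} hit by 12; {[13,16],[16,17]} hit by 16; {[20,23],[19,24],[22,26]} hit by 23; {[28,30],[30,31]} hit by 30.
Points: 3, 8, 12, 16, 23, 30 (6 total).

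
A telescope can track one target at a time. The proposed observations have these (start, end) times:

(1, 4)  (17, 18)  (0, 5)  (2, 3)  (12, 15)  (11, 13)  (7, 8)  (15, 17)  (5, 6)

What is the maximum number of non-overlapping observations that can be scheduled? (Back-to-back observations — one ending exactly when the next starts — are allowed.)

6

Greedy by earliest finish: after sorting by end time, pick each interval compatible with the last pick.
Sorted by end: (2,3)  (1,4)  (0,5)  (5,6)  (7,8)  (11,13)  (12,15)  (15,17)  (17,18)
take (2,3); skip (1,4); take (5,6); take (7,8); take (11,13); take (15,17); take (17,18).
Selected 6 observations.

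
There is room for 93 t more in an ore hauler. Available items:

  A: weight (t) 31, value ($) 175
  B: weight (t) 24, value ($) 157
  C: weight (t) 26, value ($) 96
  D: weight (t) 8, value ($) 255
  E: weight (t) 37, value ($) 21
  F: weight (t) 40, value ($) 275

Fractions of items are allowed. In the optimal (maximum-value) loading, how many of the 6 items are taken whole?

3

Greedy by value/weight ratio, highest first.
Ratios (sorted): D 31.88, F 6.88, B 6.54, A 5.65, C 3.69, E 0.57
take D (8 @ 255); take F (40 @ 275); take B (24 @ 157); take 21/31 of A → 118.55. Capacity used 93/93.
3 item(s) taken whole; one partial (take 21/31 of A).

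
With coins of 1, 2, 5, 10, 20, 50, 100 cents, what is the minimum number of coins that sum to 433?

8

Use the largest denomination that fits, subtract, and repeat.
433 = 4×100 + 1×20 + 1×10 + 1×2 + 1×1
Total coins = 4 + 1 + 1 + 1 + 1 = 8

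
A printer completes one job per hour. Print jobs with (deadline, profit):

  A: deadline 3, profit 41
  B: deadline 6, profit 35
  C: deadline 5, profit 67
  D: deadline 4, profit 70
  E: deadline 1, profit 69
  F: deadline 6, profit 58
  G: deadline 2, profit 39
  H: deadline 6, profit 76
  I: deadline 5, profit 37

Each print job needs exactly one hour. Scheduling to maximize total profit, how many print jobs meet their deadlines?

Sort by profit descending; place each in the latest free slot ≤ its deadline.
Profit order: H=76 D=70 E=69 C=67 F=58 A=41 G=39 I=37 B=35
Assign: H→slot 6, D→slot 4, E→slot 1, C→slot 5, F→slot 3, A→slot 2, G skipped, I skipped, B skipped.
Slots: [1:E] [2:A] [3:F] [4:D] [5:C] [6:H]
6 of 9 scheduled.

6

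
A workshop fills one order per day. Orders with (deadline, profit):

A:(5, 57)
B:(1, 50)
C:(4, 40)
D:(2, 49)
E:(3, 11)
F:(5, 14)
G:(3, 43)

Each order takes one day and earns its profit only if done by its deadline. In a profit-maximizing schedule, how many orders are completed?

Profit order: A=57 B=50 D=49 G=43 C=40 F=14 E=11
Assign: A→slot 5, B→slot 1, D→slot 2, G→slot 3, C→slot 4, F skipped, E skipped.
Slots: [1:B] [2:D] [3:G] [4:C] [5:A]
5 of 7 scheduled.

5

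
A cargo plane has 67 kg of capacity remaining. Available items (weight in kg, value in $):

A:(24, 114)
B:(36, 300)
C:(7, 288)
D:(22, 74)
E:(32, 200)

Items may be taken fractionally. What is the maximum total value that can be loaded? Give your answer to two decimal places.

Greedy by value/weight ratio, highest first.
Order: C (288/7=41.14) > B (300/36=8.33) > E (200/32=6.25) > A (114/24=4.75) > D (74/22=3.36)
Fill: take C (7 @ 288) → take B (36 @ 300) → take 24/32 of E → 150.00; 67/67 used.
Total value = 738.00

738.00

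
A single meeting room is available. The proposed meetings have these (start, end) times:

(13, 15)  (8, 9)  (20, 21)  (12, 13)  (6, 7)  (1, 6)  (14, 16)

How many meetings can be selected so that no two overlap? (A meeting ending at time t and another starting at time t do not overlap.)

6

Order by finish time; keep every interval that doesn't clash with the previous kept one.
By end time: (1,6), (6,7), (8,9), (12,13), (13,15), (14,16), (20,21).
Pick (1,6); next start ≥ 6 → (6,7); next start ≥ 7 → (8,9); next start ≥ 9 → (12,13); next start ≥ 13 → (13,15); next start ≥ 15 → (20,21).
Selected 6 meetings.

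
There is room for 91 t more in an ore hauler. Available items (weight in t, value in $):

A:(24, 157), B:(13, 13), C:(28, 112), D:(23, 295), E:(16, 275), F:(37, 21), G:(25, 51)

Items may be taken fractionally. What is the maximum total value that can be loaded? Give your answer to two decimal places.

Sort by value per unit weight and fill in that order.
Ratios (sorted): E 17.19, D 12.83, A 6.54, C 4.00, G 2.04, B 1.00, F 0.57
take E (16 @ 275); take D (23 @ 295); take A (24 @ 157); take C (28 @ 112). Capacity used 91/91.
Total value = 839.00

839.00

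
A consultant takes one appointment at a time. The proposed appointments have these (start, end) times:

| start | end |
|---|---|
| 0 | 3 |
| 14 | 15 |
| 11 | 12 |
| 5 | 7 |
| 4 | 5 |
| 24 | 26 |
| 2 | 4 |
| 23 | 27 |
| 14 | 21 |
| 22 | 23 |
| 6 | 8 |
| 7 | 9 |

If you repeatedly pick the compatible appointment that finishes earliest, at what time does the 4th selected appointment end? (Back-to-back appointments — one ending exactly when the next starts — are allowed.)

By end time: (0,3), (2,4), (4,5), (5,7), (6,8), (7,9), (11,12), (14,15), (14,21), (22,23), (24,26), (23,27).
Pick (0,3); next start ≥ 3 → (4,5); next start ≥ 5 → (5,7); next start ≥ 7 → (7,9); next start ≥ 9 → (11,12); next start ≥ 12 → (14,15); next start ≥ 15 → (22,23); next start ≥ 23 → (24,26).
Selected: (0,3) (4,5) (5,7) (7,9) (11,12) (14,15) (22,23) (24,26)

9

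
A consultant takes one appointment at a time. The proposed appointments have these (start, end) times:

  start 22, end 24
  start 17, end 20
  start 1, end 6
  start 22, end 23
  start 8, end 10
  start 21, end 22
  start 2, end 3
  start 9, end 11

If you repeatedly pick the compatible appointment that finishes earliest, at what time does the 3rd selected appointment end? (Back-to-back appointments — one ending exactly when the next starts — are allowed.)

Sort by end time and greedily take each interval whose start is ≥ the last chosen end.
By end time: (2,3), (1,6), (8,10), (9,11), (17,20), (21,22), (22,23), (22,24).
Pick (2,3); next start ≥ 3 → (8,10); next start ≥ 10 → (17,20); next start ≥ 20 → (21,22); next start ≥ 22 → (22,23).
Selected: (2,3) (8,10) (17,20) (21,22) (22,23)

20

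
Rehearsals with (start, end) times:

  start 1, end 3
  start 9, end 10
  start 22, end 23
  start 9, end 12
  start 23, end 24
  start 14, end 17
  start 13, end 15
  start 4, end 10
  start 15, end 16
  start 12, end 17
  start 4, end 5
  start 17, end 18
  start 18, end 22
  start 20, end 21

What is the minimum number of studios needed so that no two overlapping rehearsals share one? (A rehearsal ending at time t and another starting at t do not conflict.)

3

Events (time:±→running): 1:+→1 3:-→0 4:+→1 4:+→2 5:-→1 9:+→2 9:+→3 … peak 3.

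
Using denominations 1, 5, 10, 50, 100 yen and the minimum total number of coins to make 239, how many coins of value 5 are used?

239 = 2×100 + 3×10 + 1×5 + 4×1
Count of 5: 1

1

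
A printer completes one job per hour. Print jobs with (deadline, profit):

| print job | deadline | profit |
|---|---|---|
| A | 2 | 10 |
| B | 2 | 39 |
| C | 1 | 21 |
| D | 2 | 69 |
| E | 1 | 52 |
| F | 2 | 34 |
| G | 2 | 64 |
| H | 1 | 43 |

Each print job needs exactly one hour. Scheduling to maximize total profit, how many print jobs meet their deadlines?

Profit order: D=69 G=64 E=52 H=43 B=39 F=34 C=21 A=10
Assign: D→slot 2, G→slot 1, E skipped, H skipped, B skipped, F skipped, C skipped, A skipped.
Slots: [1:G] [2:D]
2 of 8 scheduled.

2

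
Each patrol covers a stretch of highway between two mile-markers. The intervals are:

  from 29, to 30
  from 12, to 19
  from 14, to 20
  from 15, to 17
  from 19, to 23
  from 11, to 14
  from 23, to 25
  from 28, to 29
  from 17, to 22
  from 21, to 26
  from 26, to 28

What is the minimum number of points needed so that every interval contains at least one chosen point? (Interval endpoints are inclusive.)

5

Sorted: [11,14] [15,17] [12,19] [14,20] [17,22] [19,23] [23,25] [21,26] [26,28] [28,29] [29,30]
{[11,14]} hit by 14; {[15,17],[12,19],[14,20],[17,22]} hit by 17; {[19,23],[23,25],[21,26]} hit by 23; {[26,28],[28,29]} hit by 28; {[29,30]} hit by 30.
Points: 14, 17, 23, 28, 30 (5 total).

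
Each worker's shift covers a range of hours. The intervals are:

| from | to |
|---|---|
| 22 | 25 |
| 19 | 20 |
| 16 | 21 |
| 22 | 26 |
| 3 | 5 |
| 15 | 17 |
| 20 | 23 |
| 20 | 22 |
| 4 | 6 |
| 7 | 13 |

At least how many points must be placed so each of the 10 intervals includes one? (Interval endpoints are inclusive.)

5

By right end: [3,5]  [4,6]  [7,13]  [15,17]  [19,20]  [16,21]  [20,22]  [20,23]  [22,25]  [22,26]
[3,5] uncovered → point at 5; [7,13] uncovered → point at 13; [15,17] uncovered → point at 17; [19,20] uncovered → point at 20; [22,25] uncovered → point at 25.
Points: 5, 13, 17, 20, 25 (5 total).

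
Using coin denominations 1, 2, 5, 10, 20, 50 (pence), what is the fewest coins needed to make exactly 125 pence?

125 − 2×50→25 − 1×20→5 − 1×5→0
Total coins = 2 + 1 + 1 = 4

4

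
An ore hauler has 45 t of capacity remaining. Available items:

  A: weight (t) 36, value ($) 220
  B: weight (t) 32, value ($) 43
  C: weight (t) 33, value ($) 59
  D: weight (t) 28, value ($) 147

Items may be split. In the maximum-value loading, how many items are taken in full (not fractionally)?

1

Sort by value per unit weight and fill in that order.
Ratios (sorted): A 6.11, D 5.25, C 1.79, B 1.34
take A (36 @ 220); take 9/28 of D → 47.25. Capacity used 45/45.
1 item(s) taken whole; one partial (take 9/28 of D).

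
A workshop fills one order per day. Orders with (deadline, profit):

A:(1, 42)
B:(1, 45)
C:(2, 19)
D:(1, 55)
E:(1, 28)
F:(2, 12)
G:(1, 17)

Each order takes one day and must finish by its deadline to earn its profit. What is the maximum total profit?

Sort by profit descending; place each in the latest free slot ≤ its deadline.
By profit: D(d1,55), B(d1,45), A(d1,42), E(d1,28), C(d2,19), G(d1,17), F(d2,12)
D→slot 1; B skipped; A skipped; E skipped; C→slot 2; G skipped; F skipped.
Profit = 55 + 19 = 74

74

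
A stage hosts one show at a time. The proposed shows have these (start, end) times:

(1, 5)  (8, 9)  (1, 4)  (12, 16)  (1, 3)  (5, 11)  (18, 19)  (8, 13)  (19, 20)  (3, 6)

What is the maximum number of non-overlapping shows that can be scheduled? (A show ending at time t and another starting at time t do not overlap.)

Order by finish time; keep every interval that doesn't clash with the previous kept one.
Sorted by end: (1,3)  (1,4)  (1,5)  (3,6)  (8,9)  (5,11)  (8,13)  (12,16)  (18,19)  (19,20)
take (1,3); skip (1,5); take (3,6); take (8,9); take (12,16); take (18,19); take (19,20).
Selected 6 shows.

6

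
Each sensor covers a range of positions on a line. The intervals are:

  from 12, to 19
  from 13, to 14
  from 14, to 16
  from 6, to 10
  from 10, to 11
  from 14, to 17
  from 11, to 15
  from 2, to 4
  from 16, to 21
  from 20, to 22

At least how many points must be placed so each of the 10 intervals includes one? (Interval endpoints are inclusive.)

By right end: [2,4]  [6,10]  [10,11]  [13,14]  [11,15]  [14,16]  [14,17]  [12,19]  [16,21]  [20,22]
[2,4] uncovered → point at 4; [6,10] uncovered → point at 10; [13,14] uncovered → point at 14; [16,21] uncovered → point at 21.
Points: 4, 10, 14, 21 (4 total).

4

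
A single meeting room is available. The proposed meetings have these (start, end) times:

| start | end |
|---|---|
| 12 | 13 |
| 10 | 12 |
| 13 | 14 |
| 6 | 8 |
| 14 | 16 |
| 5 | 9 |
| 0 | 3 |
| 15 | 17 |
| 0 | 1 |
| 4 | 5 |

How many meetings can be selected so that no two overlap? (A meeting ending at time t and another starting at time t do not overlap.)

Sorted by end: (0,1)  (0,3)  (4,5)  (6,8)  (5,9)  (10,12)  (12,13)  (13,14)  (14,16)  (15,17)
take (0,1); take (4,5); take (6,8); skip (5,9); take (10,12); take (12,13); take (13,14); take (14,16).
Selected 7 meetings.

7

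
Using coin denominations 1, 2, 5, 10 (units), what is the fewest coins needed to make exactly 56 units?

7

56 = 5×10 + 1×5 + 1×1
Total coins = 5 + 1 + 1 = 7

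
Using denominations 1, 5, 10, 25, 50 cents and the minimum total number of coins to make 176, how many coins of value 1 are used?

176 = 3×50 + 1×25 + 1×1
Count of 1: 1

1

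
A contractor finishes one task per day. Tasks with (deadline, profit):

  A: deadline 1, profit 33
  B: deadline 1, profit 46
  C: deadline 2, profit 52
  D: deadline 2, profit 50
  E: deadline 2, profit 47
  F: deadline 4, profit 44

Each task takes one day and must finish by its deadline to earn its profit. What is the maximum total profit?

146

Take jobs in profit order; each goes to the latest open slot no later than its deadline.
Profit order: C=52 D=50 E=47 B=46 F=44 A=33
Assign: C→slot 2, D→slot 1, E skipped, B skipped, F→slot 4, A skipped.
Slots: [1:D] [2:C] [4:F]
Profit = 50 + 52 + 44 = 146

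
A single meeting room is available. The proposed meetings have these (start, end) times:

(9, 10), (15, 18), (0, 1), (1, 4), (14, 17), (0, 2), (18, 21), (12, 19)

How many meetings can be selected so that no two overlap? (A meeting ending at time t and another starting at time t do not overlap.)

5

Sorted by end: (0,1)  (0,2)  (1,4)  (9,10)  (14,17)  (15,18)  (12,19)  (18,21)
take (0,1); take (1,4); take (9,10); take (14,17); take (18,21).
Selected 5 meetings.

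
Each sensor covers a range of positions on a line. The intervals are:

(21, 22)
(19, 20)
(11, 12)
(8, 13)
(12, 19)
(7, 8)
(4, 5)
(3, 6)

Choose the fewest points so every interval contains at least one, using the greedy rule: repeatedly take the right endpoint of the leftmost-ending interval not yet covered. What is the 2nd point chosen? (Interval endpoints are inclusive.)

By right end: [4,5]  [3,6]  [7,8]  [11,12]  [8,13]  [12,19]  [19,20]  [21,22]
[4,5] uncovered → point at 5; [7,8] uncovered → point at 8; [11,12] uncovered → point at 12; [19,20] uncovered → point at 20; [21,22] uncovered → point at 22.
Points: 5, 8, 12, 20, 22 (5 total).

8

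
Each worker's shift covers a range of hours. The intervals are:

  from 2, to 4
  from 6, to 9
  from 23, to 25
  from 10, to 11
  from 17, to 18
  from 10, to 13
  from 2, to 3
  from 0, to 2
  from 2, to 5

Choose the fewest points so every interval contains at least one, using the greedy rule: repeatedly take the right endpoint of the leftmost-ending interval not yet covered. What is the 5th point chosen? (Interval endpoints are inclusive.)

25

Process intervals by earliest right end; each time one isn't hit yet, stab at its right endpoint.
By right end: [0,2]  [2,3]  [2,4]  [2,5]  [6,9]  [10,11]  [10,13]  [17,18]  [23,25]
[0,2] uncovered → point at 2; [6,9] uncovered → point at 9; [10,11] uncovered → point at 11; [17,18] uncovered → point at 18; [23,25] uncovered → point at 25.
Points: 2, 9, 11, 18, 25 (5 total).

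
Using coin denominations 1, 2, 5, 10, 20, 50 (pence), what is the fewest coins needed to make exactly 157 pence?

5

157 − 3×50→7 − 1×5→2 − 1×2→0
Total coins = 3 + 1 + 1 = 5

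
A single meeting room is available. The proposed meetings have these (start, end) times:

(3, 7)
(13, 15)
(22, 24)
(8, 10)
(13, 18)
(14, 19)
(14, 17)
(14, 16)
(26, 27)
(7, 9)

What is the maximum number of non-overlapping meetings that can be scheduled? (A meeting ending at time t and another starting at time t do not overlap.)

Sorted by end: (3,7)  (7,9)  (8,10)  (13,15)  (14,16)  (14,17)  (13,18)  (14,19)  (22,24)  (26,27)
take (3,7); take (7,9); skip (8,10); take (13,15); skip (14,16); skip (14,19); take (22,24); take (26,27).
Selected 5 meetings.

5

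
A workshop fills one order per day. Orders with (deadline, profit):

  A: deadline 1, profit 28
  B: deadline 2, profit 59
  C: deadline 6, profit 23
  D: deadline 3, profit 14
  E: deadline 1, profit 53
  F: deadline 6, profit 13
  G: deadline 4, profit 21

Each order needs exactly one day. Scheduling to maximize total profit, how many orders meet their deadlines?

6

Take jobs in profit order; each goes to the latest open slot no later than its deadline.
By profit: B(d2,59), E(d1,53), A(d1,28), C(d6,23), G(d4,21), D(d3,14), F(d6,13)
B→slot 2; E→slot 1; A skipped; C→slot 6; G→slot 4; D→slot 3; F→slot 5.
6 of 7 scheduled.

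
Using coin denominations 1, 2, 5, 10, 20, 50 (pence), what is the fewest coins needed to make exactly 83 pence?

5

83 = 1×50 + 1×20 + 1×10 + 1×2 + 1×1
Total coins = 1 + 1 + 1 + 1 + 1 = 5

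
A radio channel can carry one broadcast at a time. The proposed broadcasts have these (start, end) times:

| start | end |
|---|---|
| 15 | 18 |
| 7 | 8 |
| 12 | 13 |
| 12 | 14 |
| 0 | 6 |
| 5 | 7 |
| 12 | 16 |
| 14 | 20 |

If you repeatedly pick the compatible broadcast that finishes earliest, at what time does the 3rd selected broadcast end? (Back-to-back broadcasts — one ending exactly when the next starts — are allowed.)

13

Greedy by earliest finish: after sorting by end time, pick each interval compatible with the last pick.
By end time: (0,6), (5,7), (7,8), (12,13), (12,14), (12,16), (15,18), (14,20).
Pick (0,6); next start ≥ 6 → (7,8); next start ≥ 8 → (12,13); next start ≥ 13 → (15,18).
Selected: (0,6) (7,8) (12,13) (15,18)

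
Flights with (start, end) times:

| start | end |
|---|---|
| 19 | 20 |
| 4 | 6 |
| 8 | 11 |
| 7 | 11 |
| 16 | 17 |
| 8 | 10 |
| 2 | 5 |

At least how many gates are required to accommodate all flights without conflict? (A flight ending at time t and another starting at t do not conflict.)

The answer is the maximum number of intervals overlapping at any instant.
Events (time:±→running): 2:+→1 4:+→2 5:-→1 6:-→0 7:+→1 8:+→2 8:+→3 … peak 3.

3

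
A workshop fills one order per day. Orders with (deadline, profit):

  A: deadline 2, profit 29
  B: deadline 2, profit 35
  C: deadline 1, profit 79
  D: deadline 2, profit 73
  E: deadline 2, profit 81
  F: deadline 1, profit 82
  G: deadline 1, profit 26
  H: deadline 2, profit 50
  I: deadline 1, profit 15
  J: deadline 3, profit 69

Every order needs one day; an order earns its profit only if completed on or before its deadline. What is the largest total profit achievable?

232

By profit: F(d1,82), E(d2,81), C(d1,79), D(d2,73), J(d3,69), H(d2,50), B(d2,35), A(d2,29), G(d1,26), I(d1,15)
F→slot 1; E→slot 2; C skipped; D skipped; J→slot 3; H skipped; B skipped; A skipped; G skipped; I skipped.
Profit = 82 + 81 + 69 = 232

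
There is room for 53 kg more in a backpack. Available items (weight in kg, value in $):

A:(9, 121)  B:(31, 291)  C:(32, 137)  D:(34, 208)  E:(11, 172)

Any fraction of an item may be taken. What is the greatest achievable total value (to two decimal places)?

Greedy by value/weight ratio, highest first.
Ratios (sorted): E 15.64, A 13.44, B 9.39, D 6.12, C 4.28
take E (11 @ 172); take A (9 @ 121); take B (31 @ 291); take 2/34 of D → 12.24. Capacity used 53/53.
Total value = 596.24

596.24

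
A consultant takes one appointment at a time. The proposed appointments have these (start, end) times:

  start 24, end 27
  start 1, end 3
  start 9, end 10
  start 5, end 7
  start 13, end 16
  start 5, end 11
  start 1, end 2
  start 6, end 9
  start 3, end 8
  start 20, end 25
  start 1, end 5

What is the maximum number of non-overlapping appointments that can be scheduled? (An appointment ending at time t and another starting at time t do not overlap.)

5

By end time: (1,2), (1,3), (1,5), (5,7), (3,8), (6,9), (9,10), (5,11), (13,16), (20,25), (24,27).
Pick (1,2); next start ≥ 2 → (5,7); next start ≥ 7 → (9,10); next start ≥ 10 → (13,16); next start ≥ 16 → (20,25).
Selected 5 appointments.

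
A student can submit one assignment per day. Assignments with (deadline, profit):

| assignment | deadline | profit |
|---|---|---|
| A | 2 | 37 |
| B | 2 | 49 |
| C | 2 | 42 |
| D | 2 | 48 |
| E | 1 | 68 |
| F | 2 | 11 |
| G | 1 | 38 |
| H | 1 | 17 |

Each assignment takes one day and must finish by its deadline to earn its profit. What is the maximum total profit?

Take jobs in profit order; each goes to the latest open slot no later than its deadline.
Profit order: E=68 B=49 D=48 C=42 G=38 A=37 H=17 F=11
Assign: E→slot 1, B→slot 2, D skipped, C skipped, G skipped, A skipped, H skipped, F skipped.
Slots: [1:E] [2:B]
Profit = 68 + 49 = 117

117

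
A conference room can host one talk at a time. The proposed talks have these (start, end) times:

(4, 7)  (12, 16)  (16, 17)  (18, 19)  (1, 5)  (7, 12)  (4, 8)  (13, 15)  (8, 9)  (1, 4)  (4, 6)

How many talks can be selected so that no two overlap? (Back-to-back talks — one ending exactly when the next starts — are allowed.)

By end time: (1,4), (1,5), (4,6), (4,7), (4,8), (8,9), (7,12), (13,15), (12,16), (16,17), (18,19).
Pick (1,4); next start ≥ 4 → (4,6); next start ≥ 6 → (8,9); next start ≥ 9 → (13,15); next start ≥ 15 → (16,17); next start ≥ 17 → (18,19).
Selected 6 talks.

6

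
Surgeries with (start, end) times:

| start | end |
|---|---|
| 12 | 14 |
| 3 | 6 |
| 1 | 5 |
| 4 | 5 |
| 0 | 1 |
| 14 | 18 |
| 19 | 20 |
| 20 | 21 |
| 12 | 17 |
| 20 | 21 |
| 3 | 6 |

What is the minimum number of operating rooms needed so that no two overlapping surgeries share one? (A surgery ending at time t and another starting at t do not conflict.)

Events (time:±→running): 0:+→1 1:-→0 1:+→1 3:+→2 3:+→3 4:+→4 … peak 4.

4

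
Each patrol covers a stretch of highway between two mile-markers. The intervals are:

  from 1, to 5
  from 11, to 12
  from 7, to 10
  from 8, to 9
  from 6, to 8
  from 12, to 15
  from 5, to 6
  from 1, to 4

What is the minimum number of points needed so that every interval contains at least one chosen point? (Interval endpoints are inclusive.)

4

Sorted: [1,4] [1,5] [5,6] [6,8] [8,9] [7,10] [11,12] [12,15]
{[1,4],[1,5]} hit by 4; {[5,6],[6,8]} hit by 6; {[8,9],[7,10]} hit by 9; {[11,12],[12,15]} hit by 12.
Points: 4, 6, 9, 12 (4 total).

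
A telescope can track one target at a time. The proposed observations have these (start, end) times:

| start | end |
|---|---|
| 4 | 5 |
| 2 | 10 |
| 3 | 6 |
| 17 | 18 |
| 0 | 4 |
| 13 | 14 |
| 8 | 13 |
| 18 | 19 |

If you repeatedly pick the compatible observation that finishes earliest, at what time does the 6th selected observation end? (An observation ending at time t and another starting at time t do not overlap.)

By end time: (0,4), (4,5), (3,6), (2,10), (8,13), (13,14), (17,18), (18,19).
Pick (0,4); next start ≥ 4 → (4,5); next start ≥ 5 → (8,13); next start ≥ 13 → (13,14); next start ≥ 14 → (17,18); next start ≥ 18 → (18,19).
Selected: (0,4) (4,5) (8,13) (13,14) (17,18) (18,19)

19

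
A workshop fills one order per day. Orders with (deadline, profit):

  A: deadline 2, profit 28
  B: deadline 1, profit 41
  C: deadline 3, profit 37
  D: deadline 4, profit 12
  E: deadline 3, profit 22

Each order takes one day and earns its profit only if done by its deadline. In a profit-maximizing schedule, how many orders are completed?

Take jobs in profit order; each goes to the latest open slot no later than its deadline.
Profit order: B=41 C=37 A=28 E=22 D=12
Assign: B→slot 1, C→slot 3, A→slot 2, E skipped, D→slot 4.
Slots: [1:B] [2:A] [3:C] [4:D]
4 of 5 scheduled.

4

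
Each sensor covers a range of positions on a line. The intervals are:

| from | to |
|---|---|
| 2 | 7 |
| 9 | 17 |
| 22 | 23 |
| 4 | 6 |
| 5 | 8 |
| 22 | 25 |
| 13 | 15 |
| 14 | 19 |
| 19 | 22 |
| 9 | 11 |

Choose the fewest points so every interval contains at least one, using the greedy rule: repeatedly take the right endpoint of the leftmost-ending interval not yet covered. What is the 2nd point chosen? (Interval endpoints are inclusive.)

Sorted: [4,6] [2,7] [5,8] [9,11] [13,15] [9,17] [14,19] [19,22] [22,23] [22,25]
{[4,6],[2,7],[5,8]} hit by 6; {[9,11]} hit by 11; {[13,15],[9,17],[14,19]} hit by 15; {[19,22],[22,23],[22,25]} hit by 22.
Points: 6, 11, 15, 22 (4 total).

11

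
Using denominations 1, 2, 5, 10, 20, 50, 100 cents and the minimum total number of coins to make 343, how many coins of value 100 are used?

Greedy: take as many of the largest coin as possible, then repeat with the remainder.
343 = 3×100 + 2×20 + 1×2 + 1×1
Count of 100: 3

3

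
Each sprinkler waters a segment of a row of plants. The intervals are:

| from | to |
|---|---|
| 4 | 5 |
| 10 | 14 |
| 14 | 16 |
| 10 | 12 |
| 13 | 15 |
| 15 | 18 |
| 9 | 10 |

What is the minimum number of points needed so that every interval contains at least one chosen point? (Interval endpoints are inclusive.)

Process intervals by earliest right end; each time one isn't hit yet, stab at its right endpoint.
Sorted: [4,5] [9,10] [10,12] [10,14] [13,15] [14,16] [15,18]
{[4,5]} hit by 5; {[9,10],[10,12],[10,14]} hit by 10; {[13,15],[14,16],[15,18]} hit by 15.
Points: 5, 10, 15 (3 total).

3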